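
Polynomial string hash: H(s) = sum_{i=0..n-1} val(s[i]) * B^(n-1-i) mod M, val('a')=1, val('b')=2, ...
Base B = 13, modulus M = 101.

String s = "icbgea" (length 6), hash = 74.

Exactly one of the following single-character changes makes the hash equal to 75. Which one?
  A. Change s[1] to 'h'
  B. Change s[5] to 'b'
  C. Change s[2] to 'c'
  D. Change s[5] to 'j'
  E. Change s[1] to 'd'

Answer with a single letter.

Option A: s[1]='c'->'h', delta=(8-3)*13^4 mod 101 = 92, hash=74+92 mod 101 = 65
Option B: s[5]='a'->'b', delta=(2-1)*13^0 mod 101 = 1, hash=74+1 mod 101 = 75 <-- target
Option C: s[2]='b'->'c', delta=(3-2)*13^3 mod 101 = 76, hash=74+76 mod 101 = 49
Option D: s[5]='a'->'j', delta=(10-1)*13^0 mod 101 = 9, hash=74+9 mod 101 = 83
Option E: s[1]='c'->'d', delta=(4-3)*13^4 mod 101 = 79, hash=74+79 mod 101 = 52

Answer: B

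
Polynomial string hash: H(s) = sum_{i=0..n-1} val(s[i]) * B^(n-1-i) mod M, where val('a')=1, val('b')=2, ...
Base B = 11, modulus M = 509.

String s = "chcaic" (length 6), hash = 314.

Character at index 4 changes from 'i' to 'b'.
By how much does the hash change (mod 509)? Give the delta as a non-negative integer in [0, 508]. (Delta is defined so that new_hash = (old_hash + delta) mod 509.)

Delta formula: (val(new) - val(old)) * B^(n-1-k) mod M
  val('b') - val('i') = 2 - 9 = -7
  B^(n-1-k) = 11^1 mod 509 = 11
  Delta = -7 * 11 mod 509 = 432

Answer: 432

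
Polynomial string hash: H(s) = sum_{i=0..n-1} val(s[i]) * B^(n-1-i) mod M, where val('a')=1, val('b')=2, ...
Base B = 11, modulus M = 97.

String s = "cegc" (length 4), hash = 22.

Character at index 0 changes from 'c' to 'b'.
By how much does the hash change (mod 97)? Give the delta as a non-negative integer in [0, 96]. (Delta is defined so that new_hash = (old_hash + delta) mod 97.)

Delta formula: (val(new) - val(old)) * B^(n-1-k) mod M
  val('b') - val('c') = 2 - 3 = -1
  B^(n-1-k) = 11^3 mod 97 = 70
  Delta = -1 * 70 mod 97 = 27

Answer: 27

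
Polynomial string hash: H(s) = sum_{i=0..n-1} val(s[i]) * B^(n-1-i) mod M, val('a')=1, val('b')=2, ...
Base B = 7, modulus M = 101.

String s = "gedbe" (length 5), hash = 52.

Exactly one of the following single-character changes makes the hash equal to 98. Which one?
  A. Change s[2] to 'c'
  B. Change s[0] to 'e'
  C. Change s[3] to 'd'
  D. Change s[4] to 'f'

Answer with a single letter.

Option A: s[2]='d'->'c', delta=(3-4)*7^2 mod 101 = 52, hash=52+52 mod 101 = 3
Option B: s[0]='g'->'e', delta=(5-7)*7^4 mod 101 = 46, hash=52+46 mod 101 = 98 <-- target
Option C: s[3]='b'->'d', delta=(4-2)*7^1 mod 101 = 14, hash=52+14 mod 101 = 66
Option D: s[4]='e'->'f', delta=(6-5)*7^0 mod 101 = 1, hash=52+1 mod 101 = 53

Answer: B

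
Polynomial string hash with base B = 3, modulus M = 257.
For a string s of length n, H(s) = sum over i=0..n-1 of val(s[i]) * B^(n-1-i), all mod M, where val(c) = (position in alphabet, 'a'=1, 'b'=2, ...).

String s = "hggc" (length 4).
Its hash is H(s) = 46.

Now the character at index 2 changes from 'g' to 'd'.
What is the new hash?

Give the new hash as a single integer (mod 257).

val('g') = 7, val('d') = 4
Position k = 2, exponent = n-1-k = 1
B^1 mod M = 3^1 mod 257 = 3
Delta = (4 - 7) * 3 mod 257 = 248
New hash = (46 + 248) mod 257 = 37

Answer: 37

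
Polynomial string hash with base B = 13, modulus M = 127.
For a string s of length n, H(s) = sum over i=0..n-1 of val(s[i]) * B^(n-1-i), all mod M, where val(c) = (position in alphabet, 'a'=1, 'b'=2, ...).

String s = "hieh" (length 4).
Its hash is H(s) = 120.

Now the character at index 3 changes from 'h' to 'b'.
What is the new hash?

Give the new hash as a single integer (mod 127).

Answer: 114

Derivation:
val('h') = 8, val('b') = 2
Position k = 3, exponent = n-1-k = 0
B^0 mod M = 13^0 mod 127 = 1
Delta = (2 - 8) * 1 mod 127 = 121
New hash = (120 + 121) mod 127 = 114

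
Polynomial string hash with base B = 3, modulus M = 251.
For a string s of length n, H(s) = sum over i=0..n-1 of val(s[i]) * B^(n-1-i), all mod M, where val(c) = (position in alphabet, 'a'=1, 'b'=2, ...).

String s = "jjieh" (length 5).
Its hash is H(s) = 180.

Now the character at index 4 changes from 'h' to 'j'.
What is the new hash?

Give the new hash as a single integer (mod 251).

Answer: 182

Derivation:
val('h') = 8, val('j') = 10
Position k = 4, exponent = n-1-k = 0
B^0 mod M = 3^0 mod 251 = 1
Delta = (10 - 8) * 1 mod 251 = 2
New hash = (180 + 2) mod 251 = 182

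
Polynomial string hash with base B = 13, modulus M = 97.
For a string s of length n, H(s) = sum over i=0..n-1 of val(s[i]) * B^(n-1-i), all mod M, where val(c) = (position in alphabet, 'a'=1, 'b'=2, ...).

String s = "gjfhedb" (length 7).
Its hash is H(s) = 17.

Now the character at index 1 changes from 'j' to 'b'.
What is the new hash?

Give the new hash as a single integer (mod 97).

Answer: 7

Derivation:
val('j') = 10, val('b') = 2
Position k = 1, exponent = n-1-k = 5
B^5 mod M = 13^5 mod 97 = 74
Delta = (2 - 10) * 74 mod 97 = 87
New hash = (17 + 87) mod 97 = 7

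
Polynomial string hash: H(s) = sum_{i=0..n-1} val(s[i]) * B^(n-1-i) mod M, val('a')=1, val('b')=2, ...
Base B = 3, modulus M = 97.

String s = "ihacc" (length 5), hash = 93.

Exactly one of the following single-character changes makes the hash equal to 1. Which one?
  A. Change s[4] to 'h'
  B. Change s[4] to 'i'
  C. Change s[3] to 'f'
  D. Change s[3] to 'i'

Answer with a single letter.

Answer: A

Derivation:
Option A: s[4]='c'->'h', delta=(8-3)*3^0 mod 97 = 5, hash=93+5 mod 97 = 1 <-- target
Option B: s[4]='c'->'i', delta=(9-3)*3^0 mod 97 = 6, hash=93+6 mod 97 = 2
Option C: s[3]='c'->'f', delta=(6-3)*3^1 mod 97 = 9, hash=93+9 mod 97 = 5
Option D: s[3]='c'->'i', delta=(9-3)*3^1 mod 97 = 18, hash=93+18 mod 97 = 14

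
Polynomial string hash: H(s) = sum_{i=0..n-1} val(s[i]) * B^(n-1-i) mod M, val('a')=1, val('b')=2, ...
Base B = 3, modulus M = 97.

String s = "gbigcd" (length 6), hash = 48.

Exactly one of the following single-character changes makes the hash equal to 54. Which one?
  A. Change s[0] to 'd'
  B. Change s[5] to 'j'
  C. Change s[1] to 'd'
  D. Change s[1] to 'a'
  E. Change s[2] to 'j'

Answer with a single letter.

Answer: B

Derivation:
Option A: s[0]='g'->'d', delta=(4-7)*3^5 mod 97 = 47, hash=48+47 mod 97 = 95
Option B: s[5]='d'->'j', delta=(10-4)*3^0 mod 97 = 6, hash=48+6 mod 97 = 54 <-- target
Option C: s[1]='b'->'d', delta=(4-2)*3^4 mod 97 = 65, hash=48+65 mod 97 = 16
Option D: s[1]='b'->'a', delta=(1-2)*3^4 mod 97 = 16, hash=48+16 mod 97 = 64
Option E: s[2]='i'->'j', delta=(10-9)*3^3 mod 97 = 27, hash=48+27 mod 97 = 75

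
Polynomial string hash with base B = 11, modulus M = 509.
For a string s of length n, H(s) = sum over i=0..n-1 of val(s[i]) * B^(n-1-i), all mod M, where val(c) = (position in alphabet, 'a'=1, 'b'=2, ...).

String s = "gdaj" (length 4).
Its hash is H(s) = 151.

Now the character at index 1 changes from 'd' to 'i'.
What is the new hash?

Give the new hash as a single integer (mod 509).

Answer: 247

Derivation:
val('d') = 4, val('i') = 9
Position k = 1, exponent = n-1-k = 2
B^2 mod M = 11^2 mod 509 = 121
Delta = (9 - 4) * 121 mod 509 = 96
New hash = (151 + 96) mod 509 = 247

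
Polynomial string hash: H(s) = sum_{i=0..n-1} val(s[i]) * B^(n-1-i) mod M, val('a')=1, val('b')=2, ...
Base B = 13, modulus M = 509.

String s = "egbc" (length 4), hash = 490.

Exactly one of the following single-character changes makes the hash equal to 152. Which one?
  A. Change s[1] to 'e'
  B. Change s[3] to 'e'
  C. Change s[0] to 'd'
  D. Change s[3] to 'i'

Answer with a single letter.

Option A: s[1]='g'->'e', delta=(5-7)*13^2 mod 509 = 171, hash=490+171 mod 509 = 152 <-- target
Option B: s[3]='c'->'e', delta=(5-3)*13^0 mod 509 = 2, hash=490+2 mod 509 = 492
Option C: s[0]='e'->'d', delta=(4-5)*13^3 mod 509 = 348, hash=490+348 mod 509 = 329
Option D: s[3]='c'->'i', delta=(9-3)*13^0 mod 509 = 6, hash=490+6 mod 509 = 496

Answer: A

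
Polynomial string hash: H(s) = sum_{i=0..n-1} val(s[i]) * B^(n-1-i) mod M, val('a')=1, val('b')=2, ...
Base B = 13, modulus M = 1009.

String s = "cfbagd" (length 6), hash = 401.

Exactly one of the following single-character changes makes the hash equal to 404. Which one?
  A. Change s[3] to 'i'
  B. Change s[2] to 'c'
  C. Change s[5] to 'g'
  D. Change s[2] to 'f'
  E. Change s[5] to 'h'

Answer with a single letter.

Option A: s[3]='a'->'i', delta=(9-1)*13^2 mod 1009 = 343, hash=401+343 mod 1009 = 744
Option B: s[2]='b'->'c', delta=(3-2)*13^3 mod 1009 = 179, hash=401+179 mod 1009 = 580
Option C: s[5]='d'->'g', delta=(7-4)*13^0 mod 1009 = 3, hash=401+3 mod 1009 = 404 <-- target
Option D: s[2]='b'->'f', delta=(6-2)*13^3 mod 1009 = 716, hash=401+716 mod 1009 = 108
Option E: s[5]='d'->'h', delta=(8-4)*13^0 mod 1009 = 4, hash=401+4 mod 1009 = 405

Answer: C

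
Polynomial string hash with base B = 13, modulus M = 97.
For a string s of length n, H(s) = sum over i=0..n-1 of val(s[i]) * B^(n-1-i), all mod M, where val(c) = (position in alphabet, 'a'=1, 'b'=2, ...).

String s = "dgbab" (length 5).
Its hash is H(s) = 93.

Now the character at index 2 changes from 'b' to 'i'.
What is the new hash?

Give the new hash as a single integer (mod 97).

val('b') = 2, val('i') = 9
Position k = 2, exponent = n-1-k = 2
B^2 mod M = 13^2 mod 97 = 72
Delta = (9 - 2) * 72 mod 97 = 19
New hash = (93 + 19) mod 97 = 15

Answer: 15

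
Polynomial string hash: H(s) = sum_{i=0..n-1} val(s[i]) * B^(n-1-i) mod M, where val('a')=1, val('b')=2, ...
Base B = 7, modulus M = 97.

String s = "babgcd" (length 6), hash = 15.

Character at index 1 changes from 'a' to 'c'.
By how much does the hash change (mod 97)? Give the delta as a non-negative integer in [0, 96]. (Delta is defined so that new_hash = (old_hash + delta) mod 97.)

Answer: 49

Derivation:
Delta formula: (val(new) - val(old)) * B^(n-1-k) mod M
  val('c') - val('a') = 3 - 1 = 2
  B^(n-1-k) = 7^4 mod 97 = 73
  Delta = 2 * 73 mod 97 = 49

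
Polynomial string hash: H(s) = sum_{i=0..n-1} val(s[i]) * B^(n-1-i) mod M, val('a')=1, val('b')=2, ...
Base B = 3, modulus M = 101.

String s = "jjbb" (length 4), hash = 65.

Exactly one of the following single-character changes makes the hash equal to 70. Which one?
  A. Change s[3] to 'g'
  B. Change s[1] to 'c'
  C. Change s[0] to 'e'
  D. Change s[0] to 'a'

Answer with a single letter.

Answer: A

Derivation:
Option A: s[3]='b'->'g', delta=(7-2)*3^0 mod 101 = 5, hash=65+5 mod 101 = 70 <-- target
Option B: s[1]='j'->'c', delta=(3-10)*3^2 mod 101 = 38, hash=65+38 mod 101 = 2
Option C: s[0]='j'->'e', delta=(5-10)*3^3 mod 101 = 67, hash=65+67 mod 101 = 31
Option D: s[0]='j'->'a', delta=(1-10)*3^3 mod 101 = 60, hash=65+60 mod 101 = 24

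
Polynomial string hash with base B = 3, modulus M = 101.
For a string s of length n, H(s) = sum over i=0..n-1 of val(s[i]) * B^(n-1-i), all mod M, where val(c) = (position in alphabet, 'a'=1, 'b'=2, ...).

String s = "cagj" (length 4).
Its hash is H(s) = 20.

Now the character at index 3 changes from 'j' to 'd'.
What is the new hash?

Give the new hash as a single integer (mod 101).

Answer: 14

Derivation:
val('j') = 10, val('d') = 4
Position k = 3, exponent = n-1-k = 0
B^0 mod M = 3^0 mod 101 = 1
Delta = (4 - 10) * 1 mod 101 = 95
New hash = (20 + 95) mod 101 = 14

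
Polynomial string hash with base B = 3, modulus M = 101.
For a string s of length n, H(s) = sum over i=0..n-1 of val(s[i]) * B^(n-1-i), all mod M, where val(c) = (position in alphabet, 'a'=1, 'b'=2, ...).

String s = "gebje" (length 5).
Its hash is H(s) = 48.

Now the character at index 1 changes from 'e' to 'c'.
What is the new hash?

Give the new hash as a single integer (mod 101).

val('e') = 5, val('c') = 3
Position k = 1, exponent = n-1-k = 3
B^3 mod M = 3^3 mod 101 = 27
Delta = (3 - 5) * 27 mod 101 = 47
New hash = (48 + 47) mod 101 = 95

Answer: 95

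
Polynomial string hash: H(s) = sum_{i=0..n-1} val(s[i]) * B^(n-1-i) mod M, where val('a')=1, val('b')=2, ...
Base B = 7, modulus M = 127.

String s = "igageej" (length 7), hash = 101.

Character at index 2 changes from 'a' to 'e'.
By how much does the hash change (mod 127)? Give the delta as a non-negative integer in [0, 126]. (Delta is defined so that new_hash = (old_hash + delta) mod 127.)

Delta formula: (val(new) - val(old)) * B^(n-1-k) mod M
  val('e') - val('a') = 5 - 1 = 4
  B^(n-1-k) = 7^4 mod 127 = 115
  Delta = 4 * 115 mod 127 = 79

Answer: 79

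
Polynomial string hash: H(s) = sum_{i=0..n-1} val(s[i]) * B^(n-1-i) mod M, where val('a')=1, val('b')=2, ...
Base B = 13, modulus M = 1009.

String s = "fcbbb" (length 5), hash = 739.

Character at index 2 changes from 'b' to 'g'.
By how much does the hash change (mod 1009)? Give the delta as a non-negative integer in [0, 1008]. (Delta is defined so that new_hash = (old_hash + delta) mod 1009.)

Delta formula: (val(new) - val(old)) * B^(n-1-k) mod M
  val('g') - val('b') = 7 - 2 = 5
  B^(n-1-k) = 13^2 mod 1009 = 169
  Delta = 5 * 169 mod 1009 = 845

Answer: 845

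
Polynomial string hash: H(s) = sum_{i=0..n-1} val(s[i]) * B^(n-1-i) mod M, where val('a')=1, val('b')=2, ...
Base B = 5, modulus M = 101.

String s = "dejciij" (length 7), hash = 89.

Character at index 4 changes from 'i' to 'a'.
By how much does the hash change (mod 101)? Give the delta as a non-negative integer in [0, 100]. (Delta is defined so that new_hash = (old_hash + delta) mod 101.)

Delta formula: (val(new) - val(old)) * B^(n-1-k) mod M
  val('a') - val('i') = 1 - 9 = -8
  B^(n-1-k) = 5^2 mod 101 = 25
  Delta = -8 * 25 mod 101 = 2

Answer: 2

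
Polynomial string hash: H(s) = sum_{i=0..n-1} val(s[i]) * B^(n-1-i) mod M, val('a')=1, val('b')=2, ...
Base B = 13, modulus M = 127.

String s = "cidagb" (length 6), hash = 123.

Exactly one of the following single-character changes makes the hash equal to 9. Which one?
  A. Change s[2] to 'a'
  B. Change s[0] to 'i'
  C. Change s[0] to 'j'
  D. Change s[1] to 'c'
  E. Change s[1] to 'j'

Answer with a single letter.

Answer: A

Derivation:
Option A: s[2]='d'->'a', delta=(1-4)*13^3 mod 127 = 13, hash=123+13 mod 127 = 9 <-- target
Option B: s[0]='c'->'i', delta=(9-3)*13^5 mod 127 = 51, hash=123+51 mod 127 = 47
Option C: s[0]='c'->'j', delta=(10-3)*13^5 mod 127 = 123, hash=123+123 mod 127 = 119
Option D: s[1]='i'->'c', delta=(3-9)*13^4 mod 127 = 84, hash=123+84 mod 127 = 80
Option E: s[1]='i'->'j', delta=(10-9)*13^4 mod 127 = 113, hash=123+113 mod 127 = 109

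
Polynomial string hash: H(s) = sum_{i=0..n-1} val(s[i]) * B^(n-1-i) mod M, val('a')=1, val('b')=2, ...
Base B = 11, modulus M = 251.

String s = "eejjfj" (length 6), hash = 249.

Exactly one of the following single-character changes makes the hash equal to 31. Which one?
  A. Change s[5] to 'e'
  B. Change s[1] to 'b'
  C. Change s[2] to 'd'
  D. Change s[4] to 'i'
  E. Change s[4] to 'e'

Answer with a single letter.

Answer: D

Derivation:
Option A: s[5]='j'->'e', delta=(5-10)*11^0 mod 251 = 246, hash=249+246 mod 251 = 244
Option B: s[1]='e'->'b', delta=(2-5)*11^4 mod 251 = 2, hash=249+2 mod 251 = 0
Option C: s[2]='j'->'d', delta=(4-10)*11^3 mod 251 = 46, hash=249+46 mod 251 = 44
Option D: s[4]='f'->'i', delta=(9-6)*11^1 mod 251 = 33, hash=249+33 mod 251 = 31 <-- target
Option E: s[4]='f'->'e', delta=(5-6)*11^1 mod 251 = 240, hash=249+240 mod 251 = 238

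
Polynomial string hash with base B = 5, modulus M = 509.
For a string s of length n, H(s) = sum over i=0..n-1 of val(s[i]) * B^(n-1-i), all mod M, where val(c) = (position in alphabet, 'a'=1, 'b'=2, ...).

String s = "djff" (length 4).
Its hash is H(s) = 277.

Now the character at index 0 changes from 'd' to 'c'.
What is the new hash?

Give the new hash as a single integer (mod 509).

val('d') = 4, val('c') = 3
Position k = 0, exponent = n-1-k = 3
B^3 mod M = 5^3 mod 509 = 125
Delta = (3 - 4) * 125 mod 509 = 384
New hash = (277 + 384) mod 509 = 152

Answer: 152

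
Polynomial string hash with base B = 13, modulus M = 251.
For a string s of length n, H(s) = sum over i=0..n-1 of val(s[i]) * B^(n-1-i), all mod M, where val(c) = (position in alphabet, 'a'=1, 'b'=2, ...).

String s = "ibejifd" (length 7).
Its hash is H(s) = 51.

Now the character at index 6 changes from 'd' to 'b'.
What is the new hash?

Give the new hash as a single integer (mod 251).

val('d') = 4, val('b') = 2
Position k = 6, exponent = n-1-k = 0
B^0 mod M = 13^0 mod 251 = 1
Delta = (2 - 4) * 1 mod 251 = 249
New hash = (51 + 249) mod 251 = 49

Answer: 49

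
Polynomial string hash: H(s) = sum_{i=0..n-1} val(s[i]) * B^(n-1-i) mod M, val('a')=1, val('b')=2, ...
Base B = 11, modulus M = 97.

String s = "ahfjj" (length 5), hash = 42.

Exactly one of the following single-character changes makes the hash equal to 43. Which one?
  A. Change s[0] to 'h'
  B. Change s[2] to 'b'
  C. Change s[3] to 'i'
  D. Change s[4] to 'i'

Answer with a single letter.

Option A: s[0]='a'->'h', delta=(8-1)*11^4 mod 97 = 55, hash=42+55 mod 97 = 0
Option B: s[2]='f'->'b', delta=(2-6)*11^2 mod 97 = 1, hash=42+1 mod 97 = 43 <-- target
Option C: s[3]='j'->'i', delta=(9-10)*11^1 mod 97 = 86, hash=42+86 mod 97 = 31
Option D: s[4]='j'->'i', delta=(9-10)*11^0 mod 97 = 96, hash=42+96 mod 97 = 41

Answer: B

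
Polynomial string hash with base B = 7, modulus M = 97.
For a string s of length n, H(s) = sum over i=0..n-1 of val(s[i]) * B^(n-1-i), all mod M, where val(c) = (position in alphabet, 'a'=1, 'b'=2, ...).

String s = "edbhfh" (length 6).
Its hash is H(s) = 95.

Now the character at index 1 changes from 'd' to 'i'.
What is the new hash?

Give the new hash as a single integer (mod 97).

Answer: 72

Derivation:
val('d') = 4, val('i') = 9
Position k = 1, exponent = n-1-k = 4
B^4 mod M = 7^4 mod 97 = 73
Delta = (9 - 4) * 73 mod 97 = 74
New hash = (95 + 74) mod 97 = 72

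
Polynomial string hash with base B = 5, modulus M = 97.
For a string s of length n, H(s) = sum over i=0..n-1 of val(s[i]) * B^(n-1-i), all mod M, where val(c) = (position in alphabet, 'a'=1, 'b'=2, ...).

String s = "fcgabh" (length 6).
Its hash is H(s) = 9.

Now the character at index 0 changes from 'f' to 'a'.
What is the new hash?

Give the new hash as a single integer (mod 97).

Answer: 1

Derivation:
val('f') = 6, val('a') = 1
Position k = 0, exponent = n-1-k = 5
B^5 mod M = 5^5 mod 97 = 21
Delta = (1 - 6) * 21 mod 97 = 89
New hash = (9 + 89) mod 97 = 1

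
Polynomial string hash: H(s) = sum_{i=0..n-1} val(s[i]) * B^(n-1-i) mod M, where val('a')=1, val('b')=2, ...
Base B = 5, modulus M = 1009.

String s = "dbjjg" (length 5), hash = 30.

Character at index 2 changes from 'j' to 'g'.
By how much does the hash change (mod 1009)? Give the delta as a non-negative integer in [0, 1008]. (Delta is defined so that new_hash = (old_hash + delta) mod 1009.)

Answer: 934

Derivation:
Delta formula: (val(new) - val(old)) * B^(n-1-k) mod M
  val('g') - val('j') = 7 - 10 = -3
  B^(n-1-k) = 5^2 mod 1009 = 25
  Delta = -3 * 25 mod 1009 = 934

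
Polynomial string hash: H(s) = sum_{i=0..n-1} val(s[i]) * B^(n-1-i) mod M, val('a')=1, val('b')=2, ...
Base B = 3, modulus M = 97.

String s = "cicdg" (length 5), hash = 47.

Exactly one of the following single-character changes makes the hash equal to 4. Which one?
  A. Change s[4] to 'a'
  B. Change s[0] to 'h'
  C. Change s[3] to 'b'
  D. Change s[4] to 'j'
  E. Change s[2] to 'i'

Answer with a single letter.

Answer: E

Derivation:
Option A: s[4]='g'->'a', delta=(1-7)*3^0 mod 97 = 91, hash=47+91 mod 97 = 41
Option B: s[0]='c'->'h', delta=(8-3)*3^4 mod 97 = 17, hash=47+17 mod 97 = 64
Option C: s[3]='d'->'b', delta=(2-4)*3^1 mod 97 = 91, hash=47+91 mod 97 = 41
Option D: s[4]='g'->'j', delta=(10-7)*3^0 mod 97 = 3, hash=47+3 mod 97 = 50
Option E: s[2]='c'->'i', delta=(9-3)*3^2 mod 97 = 54, hash=47+54 mod 97 = 4 <-- target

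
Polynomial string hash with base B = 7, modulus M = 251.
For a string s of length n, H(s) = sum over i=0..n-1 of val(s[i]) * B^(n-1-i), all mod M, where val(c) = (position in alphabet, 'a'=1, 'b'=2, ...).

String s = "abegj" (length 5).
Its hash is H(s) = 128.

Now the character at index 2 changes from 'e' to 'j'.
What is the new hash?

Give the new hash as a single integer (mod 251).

val('e') = 5, val('j') = 10
Position k = 2, exponent = n-1-k = 2
B^2 mod M = 7^2 mod 251 = 49
Delta = (10 - 5) * 49 mod 251 = 245
New hash = (128 + 245) mod 251 = 122

Answer: 122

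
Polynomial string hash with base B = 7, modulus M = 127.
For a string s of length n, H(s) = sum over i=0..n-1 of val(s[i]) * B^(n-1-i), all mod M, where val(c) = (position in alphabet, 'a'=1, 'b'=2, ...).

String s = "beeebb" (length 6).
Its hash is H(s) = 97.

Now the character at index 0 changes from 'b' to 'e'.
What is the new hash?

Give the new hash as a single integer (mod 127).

Answer: 99

Derivation:
val('b') = 2, val('e') = 5
Position k = 0, exponent = n-1-k = 5
B^5 mod M = 7^5 mod 127 = 43
Delta = (5 - 2) * 43 mod 127 = 2
New hash = (97 + 2) mod 127 = 99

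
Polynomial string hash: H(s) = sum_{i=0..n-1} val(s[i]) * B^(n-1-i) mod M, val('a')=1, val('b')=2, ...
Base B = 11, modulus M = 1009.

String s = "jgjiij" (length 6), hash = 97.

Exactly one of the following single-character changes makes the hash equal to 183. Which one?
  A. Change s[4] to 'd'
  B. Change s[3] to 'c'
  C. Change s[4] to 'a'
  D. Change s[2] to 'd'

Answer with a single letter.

Answer: D

Derivation:
Option A: s[4]='i'->'d', delta=(4-9)*11^1 mod 1009 = 954, hash=97+954 mod 1009 = 42
Option B: s[3]='i'->'c', delta=(3-9)*11^2 mod 1009 = 283, hash=97+283 mod 1009 = 380
Option C: s[4]='i'->'a', delta=(1-9)*11^1 mod 1009 = 921, hash=97+921 mod 1009 = 9
Option D: s[2]='j'->'d', delta=(4-10)*11^3 mod 1009 = 86, hash=97+86 mod 1009 = 183 <-- target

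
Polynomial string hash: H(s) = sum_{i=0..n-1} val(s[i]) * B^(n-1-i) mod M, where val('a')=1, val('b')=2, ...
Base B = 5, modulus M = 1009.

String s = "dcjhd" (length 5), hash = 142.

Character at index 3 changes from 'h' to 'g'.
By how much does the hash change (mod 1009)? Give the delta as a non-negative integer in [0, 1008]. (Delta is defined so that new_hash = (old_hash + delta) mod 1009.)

Delta formula: (val(new) - val(old)) * B^(n-1-k) mod M
  val('g') - val('h') = 7 - 8 = -1
  B^(n-1-k) = 5^1 mod 1009 = 5
  Delta = -1 * 5 mod 1009 = 1004

Answer: 1004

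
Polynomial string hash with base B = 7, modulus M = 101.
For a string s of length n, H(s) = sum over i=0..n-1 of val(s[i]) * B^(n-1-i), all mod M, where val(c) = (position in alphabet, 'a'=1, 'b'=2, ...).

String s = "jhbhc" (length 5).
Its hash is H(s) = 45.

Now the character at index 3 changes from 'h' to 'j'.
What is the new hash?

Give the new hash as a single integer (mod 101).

Answer: 59

Derivation:
val('h') = 8, val('j') = 10
Position k = 3, exponent = n-1-k = 1
B^1 mod M = 7^1 mod 101 = 7
Delta = (10 - 8) * 7 mod 101 = 14
New hash = (45 + 14) mod 101 = 59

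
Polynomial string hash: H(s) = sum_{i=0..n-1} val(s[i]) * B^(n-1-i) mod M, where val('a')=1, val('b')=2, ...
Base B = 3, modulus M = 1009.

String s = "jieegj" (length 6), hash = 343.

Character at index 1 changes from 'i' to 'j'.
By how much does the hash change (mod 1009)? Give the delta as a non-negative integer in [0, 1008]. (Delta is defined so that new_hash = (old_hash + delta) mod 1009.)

Delta formula: (val(new) - val(old)) * B^(n-1-k) mod M
  val('j') - val('i') = 10 - 9 = 1
  B^(n-1-k) = 3^4 mod 1009 = 81
  Delta = 1 * 81 mod 1009 = 81

Answer: 81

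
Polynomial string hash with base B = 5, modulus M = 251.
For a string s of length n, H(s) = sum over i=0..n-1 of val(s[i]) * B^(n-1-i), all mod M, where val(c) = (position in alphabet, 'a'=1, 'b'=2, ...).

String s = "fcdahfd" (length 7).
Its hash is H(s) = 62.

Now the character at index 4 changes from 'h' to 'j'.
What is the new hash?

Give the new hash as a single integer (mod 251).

Answer: 112

Derivation:
val('h') = 8, val('j') = 10
Position k = 4, exponent = n-1-k = 2
B^2 mod M = 5^2 mod 251 = 25
Delta = (10 - 8) * 25 mod 251 = 50
New hash = (62 + 50) mod 251 = 112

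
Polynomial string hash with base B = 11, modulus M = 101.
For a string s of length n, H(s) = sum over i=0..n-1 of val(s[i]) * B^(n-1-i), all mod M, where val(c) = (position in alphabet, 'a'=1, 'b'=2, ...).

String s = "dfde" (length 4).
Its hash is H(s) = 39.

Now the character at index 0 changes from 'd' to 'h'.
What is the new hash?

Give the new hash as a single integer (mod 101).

val('d') = 4, val('h') = 8
Position k = 0, exponent = n-1-k = 3
B^3 mod M = 11^3 mod 101 = 18
Delta = (8 - 4) * 18 mod 101 = 72
New hash = (39 + 72) mod 101 = 10

Answer: 10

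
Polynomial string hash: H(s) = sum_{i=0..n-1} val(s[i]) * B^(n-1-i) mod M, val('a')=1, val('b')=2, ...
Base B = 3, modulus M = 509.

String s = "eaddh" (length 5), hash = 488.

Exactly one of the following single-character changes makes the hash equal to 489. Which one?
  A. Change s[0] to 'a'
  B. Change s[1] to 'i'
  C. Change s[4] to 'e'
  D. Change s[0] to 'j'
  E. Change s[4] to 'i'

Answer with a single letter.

Answer: E

Derivation:
Option A: s[0]='e'->'a', delta=(1-5)*3^4 mod 509 = 185, hash=488+185 mod 509 = 164
Option B: s[1]='a'->'i', delta=(9-1)*3^3 mod 509 = 216, hash=488+216 mod 509 = 195
Option C: s[4]='h'->'e', delta=(5-8)*3^0 mod 509 = 506, hash=488+506 mod 509 = 485
Option D: s[0]='e'->'j', delta=(10-5)*3^4 mod 509 = 405, hash=488+405 mod 509 = 384
Option E: s[4]='h'->'i', delta=(9-8)*3^0 mod 509 = 1, hash=488+1 mod 509 = 489 <-- target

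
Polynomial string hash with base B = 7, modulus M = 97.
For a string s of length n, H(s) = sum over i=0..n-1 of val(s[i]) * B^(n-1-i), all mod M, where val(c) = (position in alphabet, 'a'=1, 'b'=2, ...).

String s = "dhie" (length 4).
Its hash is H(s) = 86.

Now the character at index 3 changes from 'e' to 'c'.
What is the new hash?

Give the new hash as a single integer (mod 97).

Answer: 84

Derivation:
val('e') = 5, val('c') = 3
Position k = 3, exponent = n-1-k = 0
B^0 mod M = 7^0 mod 97 = 1
Delta = (3 - 5) * 1 mod 97 = 95
New hash = (86 + 95) mod 97 = 84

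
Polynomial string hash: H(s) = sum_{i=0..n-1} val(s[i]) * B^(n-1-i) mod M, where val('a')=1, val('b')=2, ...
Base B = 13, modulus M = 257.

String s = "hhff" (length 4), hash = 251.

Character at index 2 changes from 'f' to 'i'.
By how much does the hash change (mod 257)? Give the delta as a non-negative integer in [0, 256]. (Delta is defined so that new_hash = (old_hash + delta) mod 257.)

Answer: 39

Derivation:
Delta formula: (val(new) - val(old)) * B^(n-1-k) mod M
  val('i') - val('f') = 9 - 6 = 3
  B^(n-1-k) = 13^1 mod 257 = 13
  Delta = 3 * 13 mod 257 = 39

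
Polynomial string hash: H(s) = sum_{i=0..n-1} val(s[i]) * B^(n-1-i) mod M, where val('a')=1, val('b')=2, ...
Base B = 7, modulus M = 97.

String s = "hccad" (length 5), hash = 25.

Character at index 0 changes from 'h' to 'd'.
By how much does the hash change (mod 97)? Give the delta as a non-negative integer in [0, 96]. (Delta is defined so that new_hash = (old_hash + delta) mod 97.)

Answer: 96

Derivation:
Delta formula: (val(new) - val(old)) * B^(n-1-k) mod M
  val('d') - val('h') = 4 - 8 = -4
  B^(n-1-k) = 7^4 mod 97 = 73
  Delta = -4 * 73 mod 97 = 96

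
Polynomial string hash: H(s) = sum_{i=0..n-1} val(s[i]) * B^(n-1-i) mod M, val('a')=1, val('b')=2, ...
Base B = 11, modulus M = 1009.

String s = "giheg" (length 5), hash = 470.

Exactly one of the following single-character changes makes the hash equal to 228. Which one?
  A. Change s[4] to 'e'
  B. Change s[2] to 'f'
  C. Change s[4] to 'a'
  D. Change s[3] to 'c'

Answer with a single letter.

Option A: s[4]='g'->'e', delta=(5-7)*11^0 mod 1009 = 1007, hash=470+1007 mod 1009 = 468
Option B: s[2]='h'->'f', delta=(6-8)*11^2 mod 1009 = 767, hash=470+767 mod 1009 = 228 <-- target
Option C: s[4]='g'->'a', delta=(1-7)*11^0 mod 1009 = 1003, hash=470+1003 mod 1009 = 464
Option D: s[3]='e'->'c', delta=(3-5)*11^1 mod 1009 = 987, hash=470+987 mod 1009 = 448

Answer: B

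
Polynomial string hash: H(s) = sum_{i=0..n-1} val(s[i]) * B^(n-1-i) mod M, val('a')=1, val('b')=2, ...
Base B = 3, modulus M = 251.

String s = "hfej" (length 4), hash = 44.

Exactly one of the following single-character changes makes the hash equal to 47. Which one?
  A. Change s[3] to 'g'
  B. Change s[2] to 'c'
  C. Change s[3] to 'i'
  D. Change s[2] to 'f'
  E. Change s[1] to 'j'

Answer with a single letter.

Answer: D

Derivation:
Option A: s[3]='j'->'g', delta=(7-10)*3^0 mod 251 = 248, hash=44+248 mod 251 = 41
Option B: s[2]='e'->'c', delta=(3-5)*3^1 mod 251 = 245, hash=44+245 mod 251 = 38
Option C: s[3]='j'->'i', delta=(9-10)*3^0 mod 251 = 250, hash=44+250 mod 251 = 43
Option D: s[2]='e'->'f', delta=(6-5)*3^1 mod 251 = 3, hash=44+3 mod 251 = 47 <-- target
Option E: s[1]='f'->'j', delta=(10-6)*3^2 mod 251 = 36, hash=44+36 mod 251 = 80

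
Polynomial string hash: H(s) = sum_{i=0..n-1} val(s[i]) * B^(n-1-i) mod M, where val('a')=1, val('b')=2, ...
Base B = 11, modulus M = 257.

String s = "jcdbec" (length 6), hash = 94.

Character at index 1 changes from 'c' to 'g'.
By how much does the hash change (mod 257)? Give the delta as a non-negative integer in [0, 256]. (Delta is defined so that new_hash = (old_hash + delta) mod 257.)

Answer: 225

Derivation:
Delta formula: (val(new) - val(old)) * B^(n-1-k) mod M
  val('g') - val('c') = 7 - 3 = 4
  B^(n-1-k) = 11^4 mod 257 = 249
  Delta = 4 * 249 mod 257 = 225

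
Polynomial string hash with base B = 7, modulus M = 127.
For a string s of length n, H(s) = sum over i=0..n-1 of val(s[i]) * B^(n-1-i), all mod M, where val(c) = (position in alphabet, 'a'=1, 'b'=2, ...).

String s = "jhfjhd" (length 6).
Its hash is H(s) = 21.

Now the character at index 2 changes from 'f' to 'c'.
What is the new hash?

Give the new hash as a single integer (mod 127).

Answer: 8

Derivation:
val('f') = 6, val('c') = 3
Position k = 2, exponent = n-1-k = 3
B^3 mod M = 7^3 mod 127 = 89
Delta = (3 - 6) * 89 mod 127 = 114
New hash = (21 + 114) mod 127 = 8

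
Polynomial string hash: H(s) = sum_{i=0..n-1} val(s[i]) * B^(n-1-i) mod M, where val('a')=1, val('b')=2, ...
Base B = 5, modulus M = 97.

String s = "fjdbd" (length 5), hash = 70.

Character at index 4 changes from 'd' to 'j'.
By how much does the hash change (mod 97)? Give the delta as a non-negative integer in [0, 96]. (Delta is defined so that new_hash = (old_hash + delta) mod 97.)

Delta formula: (val(new) - val(old)) * B^(n-1-k) mod M
  val('j') - val('d') = 10 - 4 = 6
  B^(n-1-k) = 5^0 mod 97 = 1
  Delta = 6 * 1 mod 97 = 6

Answer: 6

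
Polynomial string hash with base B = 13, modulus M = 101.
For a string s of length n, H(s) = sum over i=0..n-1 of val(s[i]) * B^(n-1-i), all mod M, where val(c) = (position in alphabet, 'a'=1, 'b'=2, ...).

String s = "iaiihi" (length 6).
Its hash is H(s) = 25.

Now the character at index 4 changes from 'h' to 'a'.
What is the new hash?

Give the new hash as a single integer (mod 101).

Answer: 35

Derivation:
val('h') = 8, val('a') = 1
Position k = 4, exponent = n-1-k = 1
B^1 mod M = 13^1 mod 101 = 13
Delta = (1 - 8) * 13 mod 101 = 10
New hash = (25 + 10) mod 101 = 35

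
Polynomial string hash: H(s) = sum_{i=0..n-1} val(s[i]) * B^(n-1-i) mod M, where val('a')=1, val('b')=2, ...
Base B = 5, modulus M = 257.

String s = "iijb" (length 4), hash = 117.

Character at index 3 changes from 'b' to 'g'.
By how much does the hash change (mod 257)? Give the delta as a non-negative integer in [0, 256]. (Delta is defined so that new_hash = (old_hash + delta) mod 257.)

Answer: 5

Derivation:
Delta formula: (val(new) - val(old)) * B^(n-1-k) mod M
  val('g') - val('b') = 7 - 2 = 5
  B^(n-1-k) = 5^0 mod 257 = 1
  Delta = 5 * 1 mod 257 = 5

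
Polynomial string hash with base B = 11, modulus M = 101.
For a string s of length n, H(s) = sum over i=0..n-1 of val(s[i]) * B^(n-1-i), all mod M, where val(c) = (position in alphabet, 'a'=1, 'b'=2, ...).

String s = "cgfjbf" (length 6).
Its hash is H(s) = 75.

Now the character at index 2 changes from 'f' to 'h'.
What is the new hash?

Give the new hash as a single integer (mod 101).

val('f') = 6, val('h') = 8
Position k = 2, exponent = n-1-k = 3
B^3 mod M = 11^3 mod 101 = 18
Delta = (8 - 6) * 18 mod 101 = 36
New hash = (75 + 36) mod 101 = 10

Answer: 10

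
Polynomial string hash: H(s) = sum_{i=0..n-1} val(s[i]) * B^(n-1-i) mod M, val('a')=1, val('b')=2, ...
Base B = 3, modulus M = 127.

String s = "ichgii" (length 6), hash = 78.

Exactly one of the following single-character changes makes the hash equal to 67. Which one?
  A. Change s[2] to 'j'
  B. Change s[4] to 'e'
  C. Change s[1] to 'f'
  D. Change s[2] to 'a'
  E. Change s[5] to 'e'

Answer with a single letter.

Option A: s[2]='h'->'j', delta=(10-8)*3^3 mod 127 = 54, hash=78+54 mod 127 = 5
Option B: s[4]='i'->'e', delta=(5-9)*3^1 mod 127 = 115, hash=78+115 mod 127 = 66
Option C: s[1]='c'->'f', delta=(6-3)*3^4 mod 127 = 116, hash=78+116 mod 127 = 67 <-- target
Option D: s[2]='h'->'a', delta=(1-8)*3^3 mod 127 = 65, hash=78+65 mod 127 = 16
Option E: s[5]='i'->'e', delta=(5-9)*3^0 mod 127 = 123, hash=78+123 mod 127 = 74

Answer: C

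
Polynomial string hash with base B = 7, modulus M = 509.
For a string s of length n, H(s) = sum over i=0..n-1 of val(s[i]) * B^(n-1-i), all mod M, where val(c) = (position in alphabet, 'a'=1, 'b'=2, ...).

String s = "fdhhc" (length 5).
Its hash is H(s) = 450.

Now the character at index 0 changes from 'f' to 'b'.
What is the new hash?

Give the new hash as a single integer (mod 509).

val('f') = 6, val('b') = 2
Position k = 0, exponent = n-1-k = 4
B^4 mod M = 7^4 mod 509 = 365
Delta = (2 - 6) * 365 mod 509 = 67
New hash = (450 + 67) mod 509 = 8

Answer: 8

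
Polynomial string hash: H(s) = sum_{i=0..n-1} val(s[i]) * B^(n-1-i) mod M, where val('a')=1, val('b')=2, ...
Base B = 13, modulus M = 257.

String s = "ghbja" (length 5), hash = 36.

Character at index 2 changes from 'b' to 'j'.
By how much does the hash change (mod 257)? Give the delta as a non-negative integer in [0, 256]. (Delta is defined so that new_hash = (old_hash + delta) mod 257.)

Answer: 67

Derivation:
Delta formula: (val(new) - val(old)) * B^(n-1-k) mod M
  val('j') - val('b') = 10 - 2 = 8
  B^(n-1-k) = 13^2 mod 257 = 169
  Delta = 8 * 169 mod 257 = 67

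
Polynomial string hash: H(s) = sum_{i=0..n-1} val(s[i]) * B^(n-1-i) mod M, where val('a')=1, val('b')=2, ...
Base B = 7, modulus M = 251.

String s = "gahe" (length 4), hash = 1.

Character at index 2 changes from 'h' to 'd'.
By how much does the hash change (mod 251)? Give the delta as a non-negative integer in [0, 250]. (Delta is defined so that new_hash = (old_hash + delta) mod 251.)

Delta formula: (val(new) - val(old)) * B^(n-1-k) mod M
  val('d') - val('h') = 4 - 8 = -4
  B^(n-1-k) = 7^1 mod 251 = 7
  Delta = -4 * 7 mod 251 = 223

Answer: 223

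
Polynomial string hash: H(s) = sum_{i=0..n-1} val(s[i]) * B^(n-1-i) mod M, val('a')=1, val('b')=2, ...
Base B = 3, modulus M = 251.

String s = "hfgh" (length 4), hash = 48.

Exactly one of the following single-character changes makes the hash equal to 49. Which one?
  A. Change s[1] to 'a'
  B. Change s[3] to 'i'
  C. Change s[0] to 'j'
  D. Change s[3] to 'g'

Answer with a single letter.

Answer: B

Derivation:
Option A: s[1]='f'->'a', delta=(1-6)*3^2 mod 251 = 206, hash=48+206 mod 251 = 3
Option B: s[3]='h'->'i', delta=(9-8)*3^0 mod 251 = 1, hash=48+1 mod 251 = 49 <-- target
Option C: s[0]='h'->'j', delta=(10-8)*3^3 mod 251 = 54, hash=48+54 mod 251 = 102
Option D: s[3]='h'->'g', delta=(7-8)*3^0 mod 251 = 250, hash=48+250 mod 251 = 47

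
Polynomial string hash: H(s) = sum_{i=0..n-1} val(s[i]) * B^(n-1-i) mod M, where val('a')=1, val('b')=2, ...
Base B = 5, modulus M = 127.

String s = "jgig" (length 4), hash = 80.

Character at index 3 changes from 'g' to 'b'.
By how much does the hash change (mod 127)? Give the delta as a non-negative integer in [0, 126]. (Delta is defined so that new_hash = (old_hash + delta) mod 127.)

Delta formula: (val(new) - val(old)) * B^(n-1-k) mod M
  val('b') - val('g') = 2 - 7 = -5
  B^(n-1-k) = 5^0 mod 127 = 1
  Delta = -5 * 1 mod 127 = 122

Answer: 122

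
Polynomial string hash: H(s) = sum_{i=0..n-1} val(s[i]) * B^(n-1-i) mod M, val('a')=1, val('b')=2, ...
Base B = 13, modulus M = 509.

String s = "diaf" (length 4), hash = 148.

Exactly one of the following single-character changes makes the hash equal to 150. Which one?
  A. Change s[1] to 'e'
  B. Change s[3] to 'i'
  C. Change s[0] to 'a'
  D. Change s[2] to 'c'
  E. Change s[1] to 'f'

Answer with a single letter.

Option A: s[1]='i'->'e', delta=(5-9)*13^2 mod 509 = 342, hash=148+342 mod 509 = 490
Option B: s[3]='f'->'i', delta=(9-6)*13^0 mod 509 = 3, hash=148+3 mod 509 = 151
Option C: s[0]='d'->'a', delta=(1-4)*13^3 mod 509 = 26, hash=148+26 mod 509 = 174
Option D: s[2]='a'->'c', delta=(3-1)*13^1 mod 509 = 26, hash=148+26 mod 509 = 174
Option E: s[1]='i'->'f', delta=(6-9)*13^2 mod 509 = 2, hash=148+2 mod 509 = 150 <-- target

Answer: E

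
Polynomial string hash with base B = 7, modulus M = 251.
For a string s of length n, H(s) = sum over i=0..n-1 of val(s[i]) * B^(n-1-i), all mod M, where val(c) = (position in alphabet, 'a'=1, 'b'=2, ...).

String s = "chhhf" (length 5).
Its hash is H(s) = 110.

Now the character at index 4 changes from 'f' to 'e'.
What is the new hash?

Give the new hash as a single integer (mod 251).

Answer: 109

Derivation:
val('f') = 6, val('e') = 5
Position k = 4, exponent = n-1-k = 0
B^0 mod M = 7^0 mod 251 = 1
Delta = (5 - 6) * 1 mod 251 = 250
New hash = (110 + 250) mod 251 = 109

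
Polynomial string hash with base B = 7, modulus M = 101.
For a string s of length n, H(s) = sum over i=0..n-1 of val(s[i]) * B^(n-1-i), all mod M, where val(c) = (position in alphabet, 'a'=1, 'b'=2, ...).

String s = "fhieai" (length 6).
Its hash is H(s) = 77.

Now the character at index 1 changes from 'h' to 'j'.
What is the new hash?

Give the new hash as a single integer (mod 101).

Answer: 31

Derivation:
val('h') = 8, val('j') = 10
Position k = 1, exponent = n-1-k = 4
B^4 mod M = 7^4 mod 101 = 78
Delta = (10 - 8) * 78 mod 101 = 55
New hash = (77 + 55) mod 101 = 31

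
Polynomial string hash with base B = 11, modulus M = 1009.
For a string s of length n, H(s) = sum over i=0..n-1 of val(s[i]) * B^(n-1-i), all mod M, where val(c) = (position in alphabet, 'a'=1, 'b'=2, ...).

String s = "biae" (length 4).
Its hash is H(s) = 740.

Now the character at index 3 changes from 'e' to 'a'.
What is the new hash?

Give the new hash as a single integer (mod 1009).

Answer: 736

Derivation:
val('e') = 5, val('a') = 1
Position k = 3, exponent = n-1-k = 0
B^0 mod M = 11^0 mod 1009 = 1
Delta = (1 - 5) * 1 mod 1009 = 1005
New hash = (740 + 1005) mod 1009 = 736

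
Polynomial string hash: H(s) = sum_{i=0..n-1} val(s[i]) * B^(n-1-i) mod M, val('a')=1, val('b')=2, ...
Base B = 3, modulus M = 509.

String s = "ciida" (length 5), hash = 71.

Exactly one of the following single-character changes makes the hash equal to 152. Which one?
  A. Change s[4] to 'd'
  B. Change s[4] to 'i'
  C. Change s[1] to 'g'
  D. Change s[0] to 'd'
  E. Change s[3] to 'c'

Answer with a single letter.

Answer: D

Derivation:
Option A: s[4]='a'->'d', delta=(4-1)*3^0 mod 509 = 3, hash=71+3 mod 509 = 74
Option B: s[4]='a'->'i', delta=(9-1)*3^0 mod 509 = 8, hash=71+8 mod 509 = 79
Option C: s[1]='i'->'g', delta=(7-9)*3^3 mod 509 = 455, hash=71+455 mod 509 = 17
Option D: s[0]='c'->'d', delta=(4-3)*3^4 mod 509 = 81, hash=71+81 mod 509 = 152 <-- target
Option E: s[3]='d'->'c', delta=(3-4)*3^1 mod 509 = 506, hash=71+506 mod 509 = 68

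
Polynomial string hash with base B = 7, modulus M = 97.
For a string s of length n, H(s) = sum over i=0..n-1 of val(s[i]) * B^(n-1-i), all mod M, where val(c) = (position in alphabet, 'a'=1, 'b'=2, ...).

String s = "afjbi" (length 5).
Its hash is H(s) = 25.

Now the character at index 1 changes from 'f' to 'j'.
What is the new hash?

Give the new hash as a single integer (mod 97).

Answer: 39

Derivation:
val('f') = 6, val('j') = 10
Position k = 1, exponent = n-1-k = 3
B^3 mod M = 7^3 mod 97 = 52
Delta = (10 - 6) * 52 mod 97 = 14
New hash = (25 + 14) mod 97 = 39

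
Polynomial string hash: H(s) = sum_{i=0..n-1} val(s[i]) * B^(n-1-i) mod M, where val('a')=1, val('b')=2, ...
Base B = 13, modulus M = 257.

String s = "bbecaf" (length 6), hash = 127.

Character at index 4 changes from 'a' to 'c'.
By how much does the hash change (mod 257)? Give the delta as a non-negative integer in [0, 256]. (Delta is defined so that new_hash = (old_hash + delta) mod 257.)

Answer: 26

Derivation:
Delta formula: (val(new) - val(old)) * B^(n-1-k) mod M
  val('c') - val('a') = 3 - 1 = 2
  B^(n-1-k) = 13^1 mod 257 = 13
  Delta = 2 * 13 mod 257 = 26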